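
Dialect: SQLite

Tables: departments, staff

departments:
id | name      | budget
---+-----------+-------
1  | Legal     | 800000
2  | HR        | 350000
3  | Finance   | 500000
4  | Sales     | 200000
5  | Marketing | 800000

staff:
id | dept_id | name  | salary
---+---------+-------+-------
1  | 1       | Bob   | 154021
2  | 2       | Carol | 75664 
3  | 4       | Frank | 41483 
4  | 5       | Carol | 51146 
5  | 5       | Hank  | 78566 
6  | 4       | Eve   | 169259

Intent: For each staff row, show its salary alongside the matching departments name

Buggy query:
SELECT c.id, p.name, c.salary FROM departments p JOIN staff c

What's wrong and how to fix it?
Bug: Missing join condition: each staff row is matched to all departments rows instead of just its own

Fix: Specify the join condition linking the foreign key to the parent id

Corrected query:
SELECT c.id, p.name, c.salary FROM departments p JOIN staff c ON c.dept_id = p.id

Result:
id | name      | salary
---+-----------+-------
1  | Legal     | 154021
2  | HR        | 75664 
3  | Sales     | 41483 
4  | Marketing | 51146 
5  | Marketing | 78566 
6  | Sales     | 169259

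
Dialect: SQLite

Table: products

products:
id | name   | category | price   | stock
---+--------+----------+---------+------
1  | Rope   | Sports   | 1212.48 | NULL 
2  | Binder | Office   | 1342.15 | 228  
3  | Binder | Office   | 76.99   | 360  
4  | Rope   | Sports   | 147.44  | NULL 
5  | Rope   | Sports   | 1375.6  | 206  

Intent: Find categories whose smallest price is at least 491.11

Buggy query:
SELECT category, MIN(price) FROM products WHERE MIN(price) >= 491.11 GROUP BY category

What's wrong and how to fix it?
Bug: Aggregates like MIN are computed per group after WHERE runs

Fix: Replace WHERE with HAVING after the GROUP BY

Corrected query:
SELECT category, MIN(price) FROM products GROUP BY category HAVING MIN(price) >= 491.11

Result:
(no rows)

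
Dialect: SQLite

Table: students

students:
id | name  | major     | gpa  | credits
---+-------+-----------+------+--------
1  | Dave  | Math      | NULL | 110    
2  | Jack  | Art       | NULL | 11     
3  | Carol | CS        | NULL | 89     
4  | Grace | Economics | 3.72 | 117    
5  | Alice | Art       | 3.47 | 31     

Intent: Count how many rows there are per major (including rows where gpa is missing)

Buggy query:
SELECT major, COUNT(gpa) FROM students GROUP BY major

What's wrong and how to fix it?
Bug: COUNT(column) counts non-NULL values only; rows with NULL gpa aren't counted

Fix: Use COUNT(*) to count all rows regardless of NULL

Corrected query:
SELECT major, COUNT(*) FROM students GROUP BY major

Result:
major     | COUNT(*)
----------+---------
Art       | 2       
CS        | 1       
Economics | 1       
Math      | 1       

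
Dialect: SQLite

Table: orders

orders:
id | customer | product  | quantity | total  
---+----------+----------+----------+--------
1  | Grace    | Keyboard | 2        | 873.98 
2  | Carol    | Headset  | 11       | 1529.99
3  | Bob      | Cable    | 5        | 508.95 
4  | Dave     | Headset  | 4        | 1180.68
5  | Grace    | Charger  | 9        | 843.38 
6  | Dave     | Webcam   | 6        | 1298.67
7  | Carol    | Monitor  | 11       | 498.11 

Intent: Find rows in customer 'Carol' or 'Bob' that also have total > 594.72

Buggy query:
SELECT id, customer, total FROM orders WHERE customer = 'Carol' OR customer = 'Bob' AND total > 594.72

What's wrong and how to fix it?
Bug: Without parentheses, AND is evaluated before OR, so the total filter only applies to the 'Bob' branch

Fix: Group the OR with parentheses (or use IN), then AND the threshold

Corrected query:
SELECT id, customer, total FROM orders WHERE (customer = 'Carol' OR customer = 'Bob') AND total > 594.72

Result:
id | customer | total  
---+----------+--------
2  | Carol    | 1529.99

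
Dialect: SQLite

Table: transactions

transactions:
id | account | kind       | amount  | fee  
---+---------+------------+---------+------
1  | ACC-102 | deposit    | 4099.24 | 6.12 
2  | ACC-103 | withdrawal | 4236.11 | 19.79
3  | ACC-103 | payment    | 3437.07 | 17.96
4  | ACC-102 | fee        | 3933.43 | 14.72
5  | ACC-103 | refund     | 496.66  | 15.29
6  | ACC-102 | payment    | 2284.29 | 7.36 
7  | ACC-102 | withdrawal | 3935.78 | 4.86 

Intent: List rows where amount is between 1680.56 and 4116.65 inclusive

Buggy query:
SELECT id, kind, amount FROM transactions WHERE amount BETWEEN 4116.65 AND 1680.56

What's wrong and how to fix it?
Bug: BETWEEN expects the lower bound first; with 4116.65 AND 1680.56 the range is empty

Fix: Write BETWEEN 1680.56 AND 4116.65

Corrected query:
SELECT id, kind, amount FROM transactions WHERE amount BETWEEN 1680.56 AND 4116.65

Result:
id | kind       | amount 
---+------------+--------
1  | deposit    | 4099.24
3  | payment    | 3437.07
4  | fee        | 3933.43
6  | payment    | 2284.29
7  | withdrawal | 3935.78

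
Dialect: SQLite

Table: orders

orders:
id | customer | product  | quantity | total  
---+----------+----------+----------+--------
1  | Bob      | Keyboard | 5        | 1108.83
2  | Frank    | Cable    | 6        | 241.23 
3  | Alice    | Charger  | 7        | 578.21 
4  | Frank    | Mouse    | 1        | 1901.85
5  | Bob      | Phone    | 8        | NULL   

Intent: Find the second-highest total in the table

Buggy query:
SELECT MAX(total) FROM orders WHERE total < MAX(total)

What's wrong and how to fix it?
Bug: The inner MAX is an aggregate inside WHERE, which is not allowed

Fix: Put the inner MAX in a scalar subquery

Corrected query:
SELECT MAX(total) FROM orders WHERE total < (SELECT MAX(total) FROM orders)

Result:
MAX(total)
----------
1108.83   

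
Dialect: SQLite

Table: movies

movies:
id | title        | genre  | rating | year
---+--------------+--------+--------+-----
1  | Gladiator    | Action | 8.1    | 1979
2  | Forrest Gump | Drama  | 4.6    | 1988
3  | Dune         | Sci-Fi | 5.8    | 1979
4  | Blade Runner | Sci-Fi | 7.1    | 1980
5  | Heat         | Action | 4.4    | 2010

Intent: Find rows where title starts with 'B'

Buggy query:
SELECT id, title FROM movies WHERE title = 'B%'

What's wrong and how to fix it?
Bug: Wildcards only work with LIKE; '=' treats '%' as a literal character

Fix: Use LIKE for wildcard pattern matching

Corrected query:
SELECT id, title FROM movies WHERE title LIKE 'B%'

Result:
id | title       
---+-------------
4  | Blade Runner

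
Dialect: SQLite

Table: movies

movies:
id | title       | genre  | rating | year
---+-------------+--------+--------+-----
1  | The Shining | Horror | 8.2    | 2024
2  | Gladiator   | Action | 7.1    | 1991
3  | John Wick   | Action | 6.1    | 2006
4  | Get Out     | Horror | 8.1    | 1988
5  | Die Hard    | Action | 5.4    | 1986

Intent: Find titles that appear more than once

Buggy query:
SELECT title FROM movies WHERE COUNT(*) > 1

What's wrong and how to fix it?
Bug: WHERE can't reference COUNT(*); aggregates are computed after WHERE

Fix: GROUP BY title, then filter groups with HAVING COUNT(*) > 1

Corrected query:
SELECT title FROM movies GROUP BY title HAVING COUNT(*) > 1

Result:
(no rows)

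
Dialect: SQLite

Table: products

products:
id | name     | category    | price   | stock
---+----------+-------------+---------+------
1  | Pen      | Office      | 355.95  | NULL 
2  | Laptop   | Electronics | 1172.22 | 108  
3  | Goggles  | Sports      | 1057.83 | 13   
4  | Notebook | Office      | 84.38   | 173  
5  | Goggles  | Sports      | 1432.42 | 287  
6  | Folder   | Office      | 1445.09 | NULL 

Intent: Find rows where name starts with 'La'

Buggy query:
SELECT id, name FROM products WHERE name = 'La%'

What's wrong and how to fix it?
Bug: Wildcards only work with LIKE; '=' treats '%' as a literal character

Fix: Use LIKE for wildcard pattern matching

Corrected query:
SELECT id, name FROM products WHERE name LIKE 'La%'

Result:
id | name  
---+-------
2  | Laptop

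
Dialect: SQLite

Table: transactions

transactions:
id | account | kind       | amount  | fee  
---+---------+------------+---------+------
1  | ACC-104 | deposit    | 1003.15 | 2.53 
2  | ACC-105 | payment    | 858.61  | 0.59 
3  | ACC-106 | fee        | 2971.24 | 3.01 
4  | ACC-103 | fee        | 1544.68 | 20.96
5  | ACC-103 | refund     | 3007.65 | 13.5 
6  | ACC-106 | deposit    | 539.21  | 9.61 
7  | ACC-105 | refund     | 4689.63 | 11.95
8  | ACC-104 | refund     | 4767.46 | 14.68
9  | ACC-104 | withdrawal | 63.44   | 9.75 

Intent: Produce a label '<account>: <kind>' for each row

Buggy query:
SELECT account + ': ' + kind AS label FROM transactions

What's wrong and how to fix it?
Bug: '+' is numeric addition; on text columns SQLite converts them to 0 instead of concatenating

Fix: Replace + with || to concatenate text

Corrected query:
SELECT account || ': ' || kind AS label FROM transactions

Result:
label              
-------------------
ACC-104: deposit   
ACC-105: payment   
ACC-106: fee       
ACC-103: fee       
ACC-103: refund    
ACC-106: deposit   
ACC-105: refund    
ACC-104: refund    
ACC-104: withdrawal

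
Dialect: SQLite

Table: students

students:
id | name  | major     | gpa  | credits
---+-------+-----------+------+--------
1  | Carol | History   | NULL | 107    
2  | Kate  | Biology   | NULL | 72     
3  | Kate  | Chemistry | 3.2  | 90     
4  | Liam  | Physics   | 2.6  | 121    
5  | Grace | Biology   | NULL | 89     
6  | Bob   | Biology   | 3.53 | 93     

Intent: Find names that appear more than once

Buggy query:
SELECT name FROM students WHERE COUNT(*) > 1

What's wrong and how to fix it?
Bug: COUNT(*) is an aggregate and cannot be used in WHERE

Fix: GROUP BY name, then filter groups with HAVING COUNT(*) > 1

Corrected query:
SELECT name FROM students GROUP BY name HAVING COUNT(*) > 1

Result:
name
----
Kate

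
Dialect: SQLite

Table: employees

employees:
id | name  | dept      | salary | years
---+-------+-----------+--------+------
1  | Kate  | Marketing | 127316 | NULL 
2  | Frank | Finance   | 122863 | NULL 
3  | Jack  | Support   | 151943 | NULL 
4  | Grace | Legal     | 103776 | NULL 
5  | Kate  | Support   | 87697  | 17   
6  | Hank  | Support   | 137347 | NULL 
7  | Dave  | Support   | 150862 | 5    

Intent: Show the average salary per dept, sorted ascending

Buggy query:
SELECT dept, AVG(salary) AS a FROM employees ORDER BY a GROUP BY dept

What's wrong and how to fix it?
Bug: GROUP BY must precede ORDER BY

Fix: Reorder: SELECT … FROM … GROUP BY … ORDER BY …

Corrected query:
SELECT dept, AVG(salary) AS a FROM employees GROUP BY dept ORDER BY a

Result:
dept      | a        
----------+----------
Legal     | 103776   
Finance   | 122863   
Marketing | 127316   
Support   | 131962.25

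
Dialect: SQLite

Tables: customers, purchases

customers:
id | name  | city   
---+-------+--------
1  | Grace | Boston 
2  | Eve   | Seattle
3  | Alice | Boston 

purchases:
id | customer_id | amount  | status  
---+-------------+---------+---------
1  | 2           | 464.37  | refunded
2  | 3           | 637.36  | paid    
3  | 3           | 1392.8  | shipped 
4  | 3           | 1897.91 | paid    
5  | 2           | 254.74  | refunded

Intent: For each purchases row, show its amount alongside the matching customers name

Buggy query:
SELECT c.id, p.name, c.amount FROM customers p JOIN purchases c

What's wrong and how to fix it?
Bug: Missing join condition: each purchases row is matched to all customers rows instead of just its own

Fix: Add ON c.customer_id = p.id to the JOIN

Corrected query:
SELECT c.id, p.name, c.amount FROM customers p JOIN purchases c ON c.customer_id = p.id

Result:
id | name  | amount 
---+-------+--------
1  | Eve   | 464.37 
2  | Alice | 637.36 
3  | Alice | 1392.8 
4  | Alice | 1897.91
5  | Eve   | 254.74 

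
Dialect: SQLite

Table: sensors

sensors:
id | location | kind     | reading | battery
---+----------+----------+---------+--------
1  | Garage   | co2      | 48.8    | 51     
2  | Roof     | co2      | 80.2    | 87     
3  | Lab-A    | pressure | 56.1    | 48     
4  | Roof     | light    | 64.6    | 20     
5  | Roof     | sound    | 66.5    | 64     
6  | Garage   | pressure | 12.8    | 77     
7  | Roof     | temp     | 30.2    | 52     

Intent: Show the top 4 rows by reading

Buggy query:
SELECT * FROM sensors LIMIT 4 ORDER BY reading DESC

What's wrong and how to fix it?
Bug: ORDER BY cannot follow LIMIT; LIMIT is the final clause

Fix: Swap the clauses: ORDER BY first, then LIMIT

Corrected query:
SELECT * FROM sensors ORDER BY reading DESC LIMIT 4

Result:
id | location | kind     | reading | battery
---+----------+----------+---------+--------
2  | Roof     | co2      | 80.2    | 87     
5  | Roof     | sound    | 66.5    | 64     
4  | Roof     | light    | 64.6    | 20     
3  | Lab-A    | pressure | 56.1    | 48     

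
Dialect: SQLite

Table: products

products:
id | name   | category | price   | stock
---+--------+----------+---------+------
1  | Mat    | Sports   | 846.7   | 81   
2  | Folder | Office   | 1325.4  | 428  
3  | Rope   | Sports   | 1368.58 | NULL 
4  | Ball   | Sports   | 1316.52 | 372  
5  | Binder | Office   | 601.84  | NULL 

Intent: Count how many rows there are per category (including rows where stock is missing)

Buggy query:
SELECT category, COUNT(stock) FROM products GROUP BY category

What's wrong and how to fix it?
Bug: COUNT(column) counts non-NULL values only; rows with NULL stock aren't counted

Fix: Replace COUNT(stock) with COUNT(*)

Corrected query:
SELECT category, COUNT(*) FROM products GROUP BY category

Result:
category | COUNT(*)
---------+---------
Office   | 2       
Sports   | 3       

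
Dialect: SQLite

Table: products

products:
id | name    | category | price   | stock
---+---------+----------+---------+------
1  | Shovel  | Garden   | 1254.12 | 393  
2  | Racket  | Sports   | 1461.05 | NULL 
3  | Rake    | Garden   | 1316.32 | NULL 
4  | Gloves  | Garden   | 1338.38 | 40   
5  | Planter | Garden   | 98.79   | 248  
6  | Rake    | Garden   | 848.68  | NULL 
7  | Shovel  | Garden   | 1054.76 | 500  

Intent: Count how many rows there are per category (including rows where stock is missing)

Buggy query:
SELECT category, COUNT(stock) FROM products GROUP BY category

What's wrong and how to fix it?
Bug: COUNT(column) counts non-NULL values only; rows with NULL stock aren't counted

Fix: Replace COUNT(stock) with COUNT(*)

Corrected query:
SELECT category, COUNT(*) FROM products GROUP BY category

Result:
category | COUNT(*)
---------+---------
Garden   | 6       
Sports   | 1       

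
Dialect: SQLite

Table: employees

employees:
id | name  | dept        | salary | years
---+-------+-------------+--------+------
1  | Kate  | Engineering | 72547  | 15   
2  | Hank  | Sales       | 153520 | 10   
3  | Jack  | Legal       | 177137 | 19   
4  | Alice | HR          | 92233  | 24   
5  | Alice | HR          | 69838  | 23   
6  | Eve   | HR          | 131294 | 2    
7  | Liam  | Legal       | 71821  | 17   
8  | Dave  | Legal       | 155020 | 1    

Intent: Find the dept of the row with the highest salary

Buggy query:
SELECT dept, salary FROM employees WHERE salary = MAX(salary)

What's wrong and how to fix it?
Bug: WHERE is evaluated per row; an aggregate over the whole table isn't defined there

Fix: Wrap MAX in a scalar subquery so WHERE compares against a single value

Corrected query:
SELECT dept, salary FROM employees WHERE salary = (SELECT MAX(salary) FROM employees)

Result:
dept  | salary
------+-------
Legal | 177137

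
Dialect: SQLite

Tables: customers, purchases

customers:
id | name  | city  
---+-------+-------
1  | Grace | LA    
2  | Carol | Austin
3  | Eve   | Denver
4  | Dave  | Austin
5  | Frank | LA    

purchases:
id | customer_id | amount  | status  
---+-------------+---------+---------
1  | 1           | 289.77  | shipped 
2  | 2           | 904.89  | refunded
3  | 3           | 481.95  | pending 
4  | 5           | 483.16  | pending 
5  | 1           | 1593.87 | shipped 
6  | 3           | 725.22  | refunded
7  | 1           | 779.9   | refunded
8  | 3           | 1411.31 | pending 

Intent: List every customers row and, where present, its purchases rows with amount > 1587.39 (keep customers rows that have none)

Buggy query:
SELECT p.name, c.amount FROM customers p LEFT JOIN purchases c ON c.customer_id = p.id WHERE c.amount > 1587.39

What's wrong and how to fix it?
Bug: A WHERE condition on the right-hand table after LEFT JOIN drops unmatched parents

Fix: Move the right-table condition into the ON clause so unmatched parents are kept

Corrected query:
SELECT p.name, c.amount FROM customers p LEFT JOIN purchases c ON c.customer_id = p.id AND c.amount > 1587.39

Result:
name  | amount 
------+--------
Grace | 1593.87
Carol | NULL   
Eve   | NULL   
Dave  | NULL   
Frank | NULL   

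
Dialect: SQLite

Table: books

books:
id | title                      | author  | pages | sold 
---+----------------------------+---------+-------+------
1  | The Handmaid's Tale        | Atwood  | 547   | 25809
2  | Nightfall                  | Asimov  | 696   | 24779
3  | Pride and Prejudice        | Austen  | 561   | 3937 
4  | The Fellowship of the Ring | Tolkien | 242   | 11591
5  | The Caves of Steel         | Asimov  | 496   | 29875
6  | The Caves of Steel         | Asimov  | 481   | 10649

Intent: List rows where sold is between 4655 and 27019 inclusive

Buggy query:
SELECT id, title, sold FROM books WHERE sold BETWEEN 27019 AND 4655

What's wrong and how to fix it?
Bug: The bounds are reversed; BETWEEN a AND b requires a <= b to match anything

Fix: Swap the bounds so the smaller value comes first

Corrected query:
SELECT id, title, sold FROM books WHERE sold BETWEEN 4655 AND 27019

Result:
id | title                      | sold 
---+----------------------------+------
1  | The Handmaid's Tale        | 25809
2  | Nightfall                  | 24779
4  | The Fellowship of the Ring | 11591
6  | The Caves of Steel         | 10649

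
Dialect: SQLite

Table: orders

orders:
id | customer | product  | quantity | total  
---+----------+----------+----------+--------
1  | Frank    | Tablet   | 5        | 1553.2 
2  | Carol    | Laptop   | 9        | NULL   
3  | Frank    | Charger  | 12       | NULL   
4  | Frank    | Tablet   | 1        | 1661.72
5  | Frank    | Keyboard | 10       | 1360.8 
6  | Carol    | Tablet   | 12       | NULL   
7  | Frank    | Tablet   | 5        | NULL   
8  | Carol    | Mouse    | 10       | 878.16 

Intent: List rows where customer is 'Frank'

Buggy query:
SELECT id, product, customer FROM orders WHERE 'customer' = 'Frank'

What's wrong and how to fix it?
Bug: Single quotes denote string literals in SQL; the column name is being compared as a constant string

Fix: Remove the quotes around the column name (or use double quotes for an identifier)

Corrected query:
SELECT id, product, customer FROM orders WHERE customer = 'Frank'

Result:
id | product  | customer
---+----------+---------
1  | Tablet   | Frank   
3  | Charger  | Frank   
4  | Tablet   | Frank   
5  | Keyboard | Frank   
7  | Tablet   | Frank   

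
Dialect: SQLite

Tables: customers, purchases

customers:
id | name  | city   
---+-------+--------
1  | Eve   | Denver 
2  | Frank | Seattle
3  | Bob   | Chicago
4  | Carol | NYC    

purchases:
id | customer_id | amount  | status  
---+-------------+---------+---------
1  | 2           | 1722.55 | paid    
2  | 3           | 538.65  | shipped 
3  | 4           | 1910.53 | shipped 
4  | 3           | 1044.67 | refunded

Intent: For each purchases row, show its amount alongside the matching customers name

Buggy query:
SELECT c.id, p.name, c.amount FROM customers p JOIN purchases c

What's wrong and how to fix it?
Bug: Missing join condition: each purchases row is matched to all customers rows instead of just its own

Fix: Specify the join condition linking the foreign key to the parent id

Corrected query:
SELECT c.id, p.name, c.amount FROM customers p JOIN purchases c ON c.customer_id = p.id

Result:
id | name  | amount 
---+-------+--------
1  | Frank | 1722.55
2  | Bob   | 538.65 
3  | Carol | 1910.53
4  | Bob   | 1044.67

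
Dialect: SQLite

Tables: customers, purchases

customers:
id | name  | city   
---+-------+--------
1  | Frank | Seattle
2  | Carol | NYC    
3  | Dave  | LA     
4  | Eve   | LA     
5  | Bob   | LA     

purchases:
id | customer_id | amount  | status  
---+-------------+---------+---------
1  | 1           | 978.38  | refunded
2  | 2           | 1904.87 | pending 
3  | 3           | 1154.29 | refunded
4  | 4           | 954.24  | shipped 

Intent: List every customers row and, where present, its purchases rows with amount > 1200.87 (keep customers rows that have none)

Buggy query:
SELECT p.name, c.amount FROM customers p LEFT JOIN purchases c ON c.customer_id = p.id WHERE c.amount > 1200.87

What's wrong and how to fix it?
Bug: A WHERE condition on the right-hand table after LEFT JOIN drops unmatched parents

Fix: Put 'c.amount > 1200.87' in the JOIN's ON clause instead of WHERE

Corrected query:
SELECT p.name, c.amount FROM customers p LEFT JOIN purchases c ON c.customer_id = p.id AND c.amount > 1200.87

Result:
name  | amount 
------+--------
Frank | NULL   
Carol | 1904.87
Dave  | NULL   
Eve   | NULL   
Bob   | NULL   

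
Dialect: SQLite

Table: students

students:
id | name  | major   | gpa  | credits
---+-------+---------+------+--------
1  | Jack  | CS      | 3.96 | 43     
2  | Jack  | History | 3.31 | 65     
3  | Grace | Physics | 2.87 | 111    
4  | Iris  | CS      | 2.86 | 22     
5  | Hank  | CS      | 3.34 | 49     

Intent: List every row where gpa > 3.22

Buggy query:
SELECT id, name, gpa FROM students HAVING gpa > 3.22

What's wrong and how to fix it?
Bug: HAVING filters the output of aggregation, but this query has no GROUP BY and no aggregate functions, so SQLite rejects it (HAVING clause on a non-aggregate query); the condition here is per row

Fix: Replace HAVING with WHERE since the condition applies to individual rows

Corrected query:
SELECT id, name, gpa FROM students WHERE gpa > 3.22

Result:
id | name | gpa 
---+------+-----
1  | Jack | 3.96
2  | Jack | 3.31
5  | Hank | 3.34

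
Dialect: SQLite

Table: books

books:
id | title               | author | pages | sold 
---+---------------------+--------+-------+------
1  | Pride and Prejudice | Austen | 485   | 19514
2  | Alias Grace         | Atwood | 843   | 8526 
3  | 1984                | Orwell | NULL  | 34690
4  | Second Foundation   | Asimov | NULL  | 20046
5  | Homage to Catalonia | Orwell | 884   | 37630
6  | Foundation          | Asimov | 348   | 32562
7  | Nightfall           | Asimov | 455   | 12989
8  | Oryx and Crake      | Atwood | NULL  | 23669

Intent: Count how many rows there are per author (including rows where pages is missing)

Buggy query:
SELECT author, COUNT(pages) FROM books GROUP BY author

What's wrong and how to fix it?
Bug: COUNT(column) counts non-NULL values only; rows with NULL pages aren't counted

Fix: Use COUNT(*) to count all rows regardless of NULL

Corrected query:
SELECT author, COUNT(*) FROM books GROUP BY author

Result:
author | COUNT(*)
-------+---------
Asimov | 3       
Atwood | 2       
Austen | 1       
Orwell | 2       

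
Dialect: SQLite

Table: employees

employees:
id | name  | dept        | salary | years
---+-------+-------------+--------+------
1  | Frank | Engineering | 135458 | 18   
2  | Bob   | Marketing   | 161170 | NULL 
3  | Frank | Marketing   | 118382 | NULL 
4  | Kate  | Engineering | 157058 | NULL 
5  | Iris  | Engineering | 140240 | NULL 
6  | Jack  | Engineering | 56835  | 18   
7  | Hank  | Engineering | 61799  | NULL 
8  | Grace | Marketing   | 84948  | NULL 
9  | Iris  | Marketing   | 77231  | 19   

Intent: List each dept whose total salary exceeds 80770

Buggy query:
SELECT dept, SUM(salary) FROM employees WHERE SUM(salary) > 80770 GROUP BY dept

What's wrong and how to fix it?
Bug: SUM(salary) is an aggregate, but WHERE filters rows before aggregation

Fix: Use HAVING (which filters groups after aggregation) instead of WHERE

Corrected query:
SELECT dept, SUM(salary) FROM employees GROUP BY dept HAVING SUM(salary) > 80770

Result:
dept        | SUM(salary)
------------+------------
Engineering | 551390     
Marketing   | 441731     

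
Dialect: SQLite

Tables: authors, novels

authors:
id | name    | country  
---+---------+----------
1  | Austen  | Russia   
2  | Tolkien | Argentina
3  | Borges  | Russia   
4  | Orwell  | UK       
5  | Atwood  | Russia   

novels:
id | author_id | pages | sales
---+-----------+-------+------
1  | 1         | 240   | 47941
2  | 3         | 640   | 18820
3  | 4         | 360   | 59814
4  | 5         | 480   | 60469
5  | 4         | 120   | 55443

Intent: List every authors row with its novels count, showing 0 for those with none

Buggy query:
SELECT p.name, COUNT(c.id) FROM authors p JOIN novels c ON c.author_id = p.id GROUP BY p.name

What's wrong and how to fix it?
Bug: An inner join excludes parents with zero children

Fix: Use LEFT JOIN so parents without children still appear (COUNT(c.id) gives 0)

Corrected query:
SELECT p.name, COUNT(c.id) FROM authors p LEFT JOIN novels c ON c.author_id = p.id GROUP BY p.name

Result:
name    | COUNT(c.id)
--------+------------
Atwood  | 1          
Austen  | 1          
Borges  | 1          
Orwell  | 2          
Tolkien | 0          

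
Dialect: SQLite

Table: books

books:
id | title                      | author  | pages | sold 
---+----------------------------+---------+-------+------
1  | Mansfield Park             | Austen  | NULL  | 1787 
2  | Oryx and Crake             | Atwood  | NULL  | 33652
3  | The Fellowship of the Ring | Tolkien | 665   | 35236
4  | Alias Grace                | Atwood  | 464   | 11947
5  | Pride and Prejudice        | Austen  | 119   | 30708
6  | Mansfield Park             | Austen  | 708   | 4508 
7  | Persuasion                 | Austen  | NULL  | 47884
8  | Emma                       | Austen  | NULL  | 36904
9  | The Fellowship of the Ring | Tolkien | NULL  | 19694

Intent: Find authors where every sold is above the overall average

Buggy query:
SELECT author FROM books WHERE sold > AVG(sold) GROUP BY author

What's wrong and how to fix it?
Bug: AVG() is an aggregate; it can't sit directly in WHERE

Fix: Compute the overall average in a scalar subquery and compare each group's MIN against it in HAVING

Corrected query:
SELECT author FROM books GROUP BY author HAVING MIN(sold) > (SELECT AVG(sold) FROM books)

Result:
(no rows)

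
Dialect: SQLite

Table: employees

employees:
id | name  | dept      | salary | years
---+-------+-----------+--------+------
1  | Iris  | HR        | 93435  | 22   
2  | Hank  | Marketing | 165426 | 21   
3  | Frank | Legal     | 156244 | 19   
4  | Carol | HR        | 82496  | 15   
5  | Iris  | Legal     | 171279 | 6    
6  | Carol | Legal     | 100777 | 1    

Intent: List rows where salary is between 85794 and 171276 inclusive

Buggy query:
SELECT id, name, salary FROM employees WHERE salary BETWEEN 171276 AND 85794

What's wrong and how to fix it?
Bug: BETWEEN expects the lower bound first; with 171276 AND 85794 the range is empty

Fix: Swap the bounds so the smaller value comes first

Corrected query:
SELECT id, name, salary FROM employees WHERE salary BETWEEN 85794 AND 171276

Result:
id | name  | salary
---+-------+-------
1  | Iris  | 93435 
2  | Hank  | 165426
3  | Frank | 156244
6  | Carol | 100777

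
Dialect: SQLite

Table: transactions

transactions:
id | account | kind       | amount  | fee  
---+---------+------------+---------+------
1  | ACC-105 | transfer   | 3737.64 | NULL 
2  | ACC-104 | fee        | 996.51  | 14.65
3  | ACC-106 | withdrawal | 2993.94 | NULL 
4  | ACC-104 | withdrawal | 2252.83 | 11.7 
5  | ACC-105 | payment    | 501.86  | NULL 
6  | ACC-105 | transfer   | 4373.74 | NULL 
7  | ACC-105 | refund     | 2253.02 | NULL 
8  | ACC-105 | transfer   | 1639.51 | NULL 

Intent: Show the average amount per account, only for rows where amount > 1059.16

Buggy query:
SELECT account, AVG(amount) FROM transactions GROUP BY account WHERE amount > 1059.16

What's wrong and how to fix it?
Bug: Row-level WHERE must come before GROUP BY in the clause order

Fix: Place WHERE between FROM and GROUP BY

Corrected query:
SELECT account, AVG(amount) FROM transactions WHERE amount > 1059.16 GROUP BY account

Result:
account | AVG(amount)
--------+------------
ACC-104 | 2252.83    
ACC-105 | 3000.9775  
ACC-106 | 2993.94    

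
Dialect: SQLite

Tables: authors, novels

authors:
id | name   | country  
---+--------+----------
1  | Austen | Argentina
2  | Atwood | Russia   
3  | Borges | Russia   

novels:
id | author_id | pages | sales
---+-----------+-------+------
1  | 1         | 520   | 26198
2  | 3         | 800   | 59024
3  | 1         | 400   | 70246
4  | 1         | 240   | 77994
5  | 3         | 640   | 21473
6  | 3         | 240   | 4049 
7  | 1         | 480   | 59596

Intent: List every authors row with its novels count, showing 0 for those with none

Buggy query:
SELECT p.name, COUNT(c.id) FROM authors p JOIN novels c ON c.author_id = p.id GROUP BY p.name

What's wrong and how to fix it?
Bug: An inner join excludes parents with zero children

Fix: Switch to LEFT JOIN to retain unmatched parent rows

Corrected query:
SELECT p.name, COUNT(c.id) FROM authors p LEFT JOIN novels c ON c.author_id = p.id GROUP BY p.name

Result:
name   | COUNT(c.id)
-------+------------
Atwood | 0          
Austen | 4          
Borges | 3          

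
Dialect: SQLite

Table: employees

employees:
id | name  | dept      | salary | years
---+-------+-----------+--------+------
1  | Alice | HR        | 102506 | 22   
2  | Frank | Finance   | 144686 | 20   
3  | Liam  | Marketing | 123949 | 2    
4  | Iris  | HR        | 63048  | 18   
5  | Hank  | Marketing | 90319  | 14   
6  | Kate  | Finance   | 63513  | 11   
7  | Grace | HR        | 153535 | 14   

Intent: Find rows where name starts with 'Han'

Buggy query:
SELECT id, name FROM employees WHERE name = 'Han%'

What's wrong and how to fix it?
Bug: '=' compares the literal string including the % character; pattern matching needs LIKE

Fix: Use LIKE for wildcard pattern matching

Corrected query:
SELECT id, name FROM employees WHERE name LIKE 'Han%'

Result:
id | name
---+-----
5  | Hank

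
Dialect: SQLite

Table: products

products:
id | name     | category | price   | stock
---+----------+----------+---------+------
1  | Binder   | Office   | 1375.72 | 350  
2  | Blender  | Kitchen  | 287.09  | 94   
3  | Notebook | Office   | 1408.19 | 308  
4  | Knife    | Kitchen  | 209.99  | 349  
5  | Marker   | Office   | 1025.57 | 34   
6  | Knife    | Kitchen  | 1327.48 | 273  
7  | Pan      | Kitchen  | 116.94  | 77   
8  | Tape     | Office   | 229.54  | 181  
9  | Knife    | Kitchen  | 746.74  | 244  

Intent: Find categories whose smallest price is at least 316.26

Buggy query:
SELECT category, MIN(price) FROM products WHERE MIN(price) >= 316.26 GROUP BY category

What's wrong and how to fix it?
Bug: Aggregates like MIN are computed per group after WHERE runs

Fix: Use HAVING for the per-group MIN condition

Corrected query:
SELECT category, MIN(price) FROM products GROUP BY category HAVING MIN(price) >= 316.26

Result:
(no rows)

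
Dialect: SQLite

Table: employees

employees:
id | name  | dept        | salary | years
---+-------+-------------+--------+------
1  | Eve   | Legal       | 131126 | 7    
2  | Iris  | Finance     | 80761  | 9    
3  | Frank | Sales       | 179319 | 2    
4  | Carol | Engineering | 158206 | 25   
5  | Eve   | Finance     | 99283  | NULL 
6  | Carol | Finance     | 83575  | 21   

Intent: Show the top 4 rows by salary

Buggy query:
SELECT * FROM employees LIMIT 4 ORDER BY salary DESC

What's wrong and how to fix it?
Bug: ORDER BY cannot follow LIMIT; LIMIT is the final clause

Fix: Sort with ORDER BY, then apply LIMIT

Corrected query:
SELECT * FROM employees ORDER BY salary DESC LIMIT 4

Result:
id | name  | dept        | salary | years
---+-------+-------------+--------+------
3  | Frank | Sales       | 179319 | 2    
4  | Carol | Engineering | 158206 | 25   
1  | Eve   | Legal       | 131126 | 7    
5  | Eve   | Finance     | 99283  | NULL 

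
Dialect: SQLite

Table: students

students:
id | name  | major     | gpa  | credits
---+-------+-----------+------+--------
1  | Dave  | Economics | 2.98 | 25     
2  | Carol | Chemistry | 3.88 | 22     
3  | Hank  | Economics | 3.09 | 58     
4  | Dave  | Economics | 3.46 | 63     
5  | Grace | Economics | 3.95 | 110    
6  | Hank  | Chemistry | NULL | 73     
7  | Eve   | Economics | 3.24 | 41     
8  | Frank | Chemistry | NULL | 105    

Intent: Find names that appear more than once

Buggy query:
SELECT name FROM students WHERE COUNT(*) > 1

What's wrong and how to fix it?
Bug: COUNT(*) is an aggregate and cannot be used in WHERE

Fix: Group first, then use HAVING for the count condition

Corrected query:
SELECT name FROM students GROUP BY name HAVING COUNT(*) > 1

Result:
name
----
Dave
Hank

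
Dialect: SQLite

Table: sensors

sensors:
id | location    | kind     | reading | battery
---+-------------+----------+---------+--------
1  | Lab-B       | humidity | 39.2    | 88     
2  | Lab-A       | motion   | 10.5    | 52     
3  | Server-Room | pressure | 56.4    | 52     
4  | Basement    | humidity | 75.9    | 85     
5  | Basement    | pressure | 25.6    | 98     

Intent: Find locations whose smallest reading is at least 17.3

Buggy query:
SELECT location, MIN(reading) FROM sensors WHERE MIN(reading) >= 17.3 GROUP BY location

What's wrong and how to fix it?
Bug: Aggregates like MIN are computed per group after WHERE runs

Fix: Use HAVING for the per-group MIN condition

Corrected query:
SELECT location, MIN(reading) FROM sensors GROUP BY location HAVING MIN(reading) >= 17.3

Result:
location    | MIN(reading)
------------+-------------
Basement    | 25.6        
Lab-B       | 39.2        
Server-Room | 56.4        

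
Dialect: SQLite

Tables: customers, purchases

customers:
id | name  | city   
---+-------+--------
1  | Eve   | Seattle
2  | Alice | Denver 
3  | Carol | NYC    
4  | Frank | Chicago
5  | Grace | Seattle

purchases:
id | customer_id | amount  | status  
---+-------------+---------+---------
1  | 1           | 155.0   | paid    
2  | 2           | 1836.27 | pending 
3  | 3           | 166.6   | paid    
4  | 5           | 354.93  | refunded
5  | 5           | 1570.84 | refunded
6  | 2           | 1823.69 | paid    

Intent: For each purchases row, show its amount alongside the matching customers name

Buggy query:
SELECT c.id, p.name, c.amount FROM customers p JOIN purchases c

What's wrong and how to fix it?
Bug: JOIN with no ON clause produces a cartesian product; every purchases row pairs with every customers row

Fix: Specify the join condition linking the foreign key to the parent id

Corrected query:
SELECT c.id, p.name, c.amount FROM customers p JOIN purchases c ON c.customer_id = p.id

Result:
id | name  | amount 
---+-------+--------
1  | Eve   | 155    
2  | Alice | 1836.27
3  | Carol | 166.6  
4  | Grace | 354.93 
5  | Grace | 1570.84
6  | Alice | 1823.69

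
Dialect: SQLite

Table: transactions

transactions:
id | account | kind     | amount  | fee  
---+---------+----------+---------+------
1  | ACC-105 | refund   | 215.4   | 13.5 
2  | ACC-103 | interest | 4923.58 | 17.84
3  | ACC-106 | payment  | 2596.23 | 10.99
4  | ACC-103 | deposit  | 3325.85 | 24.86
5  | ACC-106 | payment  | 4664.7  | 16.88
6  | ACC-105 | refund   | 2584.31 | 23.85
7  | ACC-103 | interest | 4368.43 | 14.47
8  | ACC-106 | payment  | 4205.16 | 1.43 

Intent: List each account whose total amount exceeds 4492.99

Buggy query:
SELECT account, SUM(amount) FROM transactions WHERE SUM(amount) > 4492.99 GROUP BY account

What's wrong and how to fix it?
Bug: SUM(amount) is an aggregate, but WHERE filters rows before aggregation

Fix: Use HAVING (which filters groups after aggregation) instead of WHERE

Corrected query:
SELECT account, SUM(amount) FROM transactions GROUP BY account HAVING SUM(amount) > 4492.99

Result:
account | SUM(amount)
--------+------------
ACC-103 | 12617.86   
ACC-106 | 11466.09   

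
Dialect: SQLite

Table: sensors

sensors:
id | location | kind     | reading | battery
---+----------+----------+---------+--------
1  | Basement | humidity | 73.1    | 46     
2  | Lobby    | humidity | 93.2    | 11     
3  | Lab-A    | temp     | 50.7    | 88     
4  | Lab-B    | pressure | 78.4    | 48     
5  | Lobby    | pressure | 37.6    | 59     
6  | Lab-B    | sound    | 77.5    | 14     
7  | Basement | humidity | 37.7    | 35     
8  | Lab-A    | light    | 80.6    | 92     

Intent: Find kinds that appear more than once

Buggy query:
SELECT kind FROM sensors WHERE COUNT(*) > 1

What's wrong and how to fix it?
Bug: WHERE can't reference COUNT(*); aggregates are computed after WHERE

Fix: GROUP BY kind, then filter groups with HAVING COUNT(*) > 1

Corrected query:
SELECT kind FROM sensors GROUP BY kind HAVING COUNT(*) > 1

Result:
kind    
--------
humidity
pressure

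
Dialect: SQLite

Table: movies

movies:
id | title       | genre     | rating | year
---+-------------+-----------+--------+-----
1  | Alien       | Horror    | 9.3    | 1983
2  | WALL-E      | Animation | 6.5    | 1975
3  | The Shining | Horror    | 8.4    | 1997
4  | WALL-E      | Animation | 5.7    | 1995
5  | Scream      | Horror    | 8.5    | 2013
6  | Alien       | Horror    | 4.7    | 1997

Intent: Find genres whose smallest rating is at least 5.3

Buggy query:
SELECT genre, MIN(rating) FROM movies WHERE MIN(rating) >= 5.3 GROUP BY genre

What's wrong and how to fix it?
Bug: Aggregates like MIN are computed per group after WHERE runs

Fix: Replace WHERE with HAVING after the GROUP BY

Corrected query:
SELECT genre, MIN(rating) FROM movies GROUP BY genre HAVING MIN(rating) >= 5.3

Result:
genre     | MIN(rating)
----------+------------
Animation | 5.7        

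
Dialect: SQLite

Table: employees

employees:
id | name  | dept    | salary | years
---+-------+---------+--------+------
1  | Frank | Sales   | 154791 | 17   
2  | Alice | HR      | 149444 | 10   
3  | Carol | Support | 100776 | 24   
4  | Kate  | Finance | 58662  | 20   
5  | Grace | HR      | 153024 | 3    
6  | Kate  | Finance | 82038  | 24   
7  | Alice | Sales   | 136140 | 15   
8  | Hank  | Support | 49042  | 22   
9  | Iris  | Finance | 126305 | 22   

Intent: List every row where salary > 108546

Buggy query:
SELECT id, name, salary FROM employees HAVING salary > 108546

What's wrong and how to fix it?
Bug: HAVING filters the output of aggregation, but this query has no GROUP BY and no aggregate functions, so SQLite rejects it (HAVING clause on a non-aggregate query); the condition here is per row

Fix: Replace HAVING with WHERE since the condition applies to individual rows

Corrected query:
SELECT id, name, salary FROM employees WHERE salary > 108546

Result:
id | name  | salary
---+-------+-------
1  | Frank | 154791
2  | Alice | 149444
5  | Grace | 153024
7  | Alice | 136140
9  | Iris  | 126305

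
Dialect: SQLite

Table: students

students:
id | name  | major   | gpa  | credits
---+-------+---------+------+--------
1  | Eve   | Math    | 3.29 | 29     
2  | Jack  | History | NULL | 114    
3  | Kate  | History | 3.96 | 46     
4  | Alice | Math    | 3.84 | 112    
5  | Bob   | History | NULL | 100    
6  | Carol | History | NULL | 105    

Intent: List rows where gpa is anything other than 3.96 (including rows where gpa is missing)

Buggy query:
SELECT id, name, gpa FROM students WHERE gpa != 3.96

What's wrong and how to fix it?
Bug: 'gpa != 3.96' is unknown when gpa is NULL, so NULL rows are silently excluded

Fix: Handle NULL separately with IS NULL alongside the inequality

Corrected query:
SELECT id, name, gpa FROM students WHERE gpa != 3.96 OR gpa IS NULL

Result:
id | name  | gpa 
---+-------+-----
1  | Eve   | 3.29
2  | Jack  | NULL
4  | Alice | 3.84
5  | Bob   | NULL
6  | Carol | NULL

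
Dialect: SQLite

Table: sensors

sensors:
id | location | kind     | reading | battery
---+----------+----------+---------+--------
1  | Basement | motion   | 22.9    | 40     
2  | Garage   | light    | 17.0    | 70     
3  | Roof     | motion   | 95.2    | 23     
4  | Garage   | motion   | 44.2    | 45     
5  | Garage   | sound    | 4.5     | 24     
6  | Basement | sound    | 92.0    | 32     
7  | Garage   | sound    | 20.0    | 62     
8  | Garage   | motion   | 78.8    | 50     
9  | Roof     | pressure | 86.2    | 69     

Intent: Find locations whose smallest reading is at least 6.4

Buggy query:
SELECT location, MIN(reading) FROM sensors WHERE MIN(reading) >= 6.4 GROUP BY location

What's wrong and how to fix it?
Bug: MIN() in WHERE is a misuse of aggregate

Fix: Use HAVING for the per-group MIN condition

Corrected query:
SELECT location, MIN(reading) FROM sensors GROUP BY location HAVING MIN(reading) >= 6.4

Result:
location | MIN(reading)
---------+-------------
Basement | 22.9        
Roof     | 86.2        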